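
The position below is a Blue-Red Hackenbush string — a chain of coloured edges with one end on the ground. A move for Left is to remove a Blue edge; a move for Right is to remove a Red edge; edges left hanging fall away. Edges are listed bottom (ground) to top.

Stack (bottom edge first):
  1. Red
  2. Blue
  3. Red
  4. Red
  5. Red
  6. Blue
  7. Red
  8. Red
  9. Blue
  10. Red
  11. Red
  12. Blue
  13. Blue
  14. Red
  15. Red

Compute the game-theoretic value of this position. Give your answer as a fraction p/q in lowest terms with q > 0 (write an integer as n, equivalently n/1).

-15207/16384

Prefix values for Red Blue Red Red Red Blue Red Red Blue Red Red Blue Blue Red Red via {L|R} + simplicity:
val_1 [R]  L=[—]  R=[0]  — -1
val_2 [RB]  L=[-1]  R=[0]  — -1/2
val_3 [RBR]  L=[-1]  R=[-1/2, 0]  — -3/4
val_4 [RBRR]  L=[-1]  R=[-3/4, -1/2, 0]  — -7/8
val_5 [RBRRR]  L=[-1]  R=[-7/8, -3/4, -1/2, 0]  — -15/16
val_6 [RBRRRB]  L=[-1, -15/16]  R=[-7/8, -3/4, -1/2, 0]  — -29/32
val_7 [RBRRRBR]  L=[-1, -15/16]  R=[-29/32, -7/8, -3/4, -1/2, 0]  — -59/64
val_8 [RBRRRBRR]  L=[-1, -15/16]  R=[-59/64, -29/32, -7/8, -3/4, -1/2, 0]  — -119/128
val_9 [RBRRRBRRB]  L=[-1, -15/16, -119/128]  R=[-59/64, -29/32, -7/8, -3/4, -1/2, 0]  — -237/256
val_10 [RBRRRBRRBR]  L=[-1, -15/16, -119/128]  R=[-237/256, -59/64, -29/32, -7/8, -3/4, -1/2, 0]  — -475/512
val_11 [RBRRRBRRBRR]  L=[-1, -15/16, -119/128]  R=[-475/512, -237/256, -59/64, -29/32, -7/8, -3/4, -1/2, 0]  — -951/1024
val_12 [RBRRRBRRBRRB]  L=[-1, -15/16, -119/128, -951/1024]  R=[-475/512, -237/256, -59/64, -29/32, -7/8, -3/4, -1/2, 0]  — -1901/2048
val_13 [RBRRRBRRBRRBB]  L=[-1, -15/16, -119/128, -951/1024, -1901/2048]  R=[-475/512, -237/256, -59/64, -29/32, -7/8, -3/4, -1/2, 0]  — -3801/4096
val_14 [RBRRRBRRBRRBBR]  L=[-1, -15/16, -119/128, -951/1024, -1901/2048]  R=[-3801/4096, -475/512, -237/256, -59/64, -29/32, -7/8, -3/4, -1/2, 0]  — -7603/8192
val_15 [RBRRRBRRBRRBBRR]  L=[-1, -15/16, -119/128, -951/1024, -1901/2048]  R=[-7603/8192, -3801/4096, -475/512, -237/256, -59/64, -29/32, -7/8, -3/4, -1/2, 0]  — -15207/16384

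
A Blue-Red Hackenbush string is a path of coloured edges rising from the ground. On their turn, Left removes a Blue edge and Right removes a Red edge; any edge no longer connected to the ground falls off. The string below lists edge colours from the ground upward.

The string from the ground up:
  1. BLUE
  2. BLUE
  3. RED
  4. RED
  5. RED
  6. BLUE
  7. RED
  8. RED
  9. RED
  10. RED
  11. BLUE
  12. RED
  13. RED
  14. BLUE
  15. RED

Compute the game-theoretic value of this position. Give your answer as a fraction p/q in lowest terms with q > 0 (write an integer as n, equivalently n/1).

9253/8192

G_1 [B]  L=[0]  R=[(no moves)]  so 1
G_2 [BB]  L=[0 1]  R=[(no moves)]  so 2
G_3 [BBR]  L=[0 1]  R=[2]  so 3/2
G_4 [BBRR]  L=[0 1]  R=[3/2 2]  so 5/4
G_5 [BBRRR]  L=[0 1]  R=[5/4 3/2 2]  so 9/8
G_6 [BBRRRB]  L=[0 1 9/8]  R=[5/4 3/2 2]  so 19/16
G_7 [BBRRRBR]  L=[0 1 9/8]  R=[19/16 5/4 3/2 2]  so 37/32
G_8 [BBRRRBRR]  L=[0 1 9/8]  R=[37/32 19/16 5/4 3/2 2]  so 73/64
G_9 [BBRRRBRRR]  L=[0 1 9/8]  R=[73/64 37/32 19/16 5/4 3/2 2]  so 145/128
G_10 [BBRRRBRRRR]  L=[0 1 9/8]  R=[145/128 73/64 37/32 19/16 5/4 3/2 2]  so 289/256
G_11 [BBRRRBRRRRB]  L=[0 1 9/8 289/256]  R=[145/128 73/64 37/32 19/16 5/4 3/2 2]  so 579/512
G_12 [BBRRRBRRRRBR]  L=[0 1 9/8 289/256]  R=[579/512 145/128 73/64 37/32 19/16 5/4 3/2 2]  so 1157/1024
G_13 [BBRRRBRRRRBRR]  L=[0 1 9/8 289/256]  R=[1157/1024 579/512 145/128 73/64 37/32 19/16 5/4 3/2 2]  so 2313/2048
G_14 [BBRRRBRRRRBRRB]  L=[0 1 9/8 289/256 2313/2048]  R=[1157/1024 579/512 145/128 73/64 37/32 19/16 5/4 3/2 2]  so 4627/4096
G_15 [BBRRRBRRRRBRRBR]  L=[0 1 9/8 289/256 2313/2048]  R=[4627/4096 1157/1024 579/512 145/128 73/64 37/32 19/16 5/4 3/2 2]  so 9253/8192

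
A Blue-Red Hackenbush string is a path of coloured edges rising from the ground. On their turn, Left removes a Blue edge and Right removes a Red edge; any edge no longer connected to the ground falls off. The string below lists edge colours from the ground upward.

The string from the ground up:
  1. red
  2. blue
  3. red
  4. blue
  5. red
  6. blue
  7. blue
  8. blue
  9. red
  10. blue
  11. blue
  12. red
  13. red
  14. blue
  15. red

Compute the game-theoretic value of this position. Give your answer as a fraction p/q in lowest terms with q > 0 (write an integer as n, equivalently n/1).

Prefix values for red blue red blue red blue blue blue red blue blue red red blue red via {L|R} + simplicity:
edge 1 of 15 (red): { (no moves) | 0 } — -1
edge 2 of 15 (blue): { -1 | 0 } — -1/2
edge 3 of 15 (red): { -1 | -1/2,0 } — -3/4
edge 4 of 15 (blue): { -1,-3/4 | -1/2,0 } — -5/8
edge 5 of 15 (red): { -1,-3/4 | -5/8,-1/2,0 } — -11/16
edge 6 of 15 (blue): { -1,-3/4,-11/16 | -5/8,-1/2,0 } — -21/32
edge 7 of 15 (blue): { -1,-3/4,-11/16,-21/32 | -5/8,-1/2,0 } — -41/64
edge 8 of 15 (blue): { -1,-3/4,-11/16,-21/32,-41/64 | -5/8,-1/2,0 } — -81/128
edge 9 of 15 (red): { -1,-3/4,-11/16,-21/32,-41/64 | -81/128,-5/8,-1/2,0 } — -163/256
edge 10 of 15 (blue): { -1,-3/4,-11/16,-21/32,-41/64,-163/256 | -81/128,-5/8,-1/2,0 } — -325/512
edge 11 of 15 (blue): { -1,-3/4,-11/16,-21/32,-41/64,-163/256,-325/512 | -81/128,-5/8,-1/2,0 } — -649/1024
edge 12 of 15 (red): { -1,-3/4,-11/16,-21/32,-41/64,-163/256,-325/512 | -649/1024,-81/128,-5/8,-1/2,0 } — -1299/2048
edge 13 of 15 (red): { -1,-3/4,-11/16,-21/32,-41/64,-163/256,-325/512 | -1299/2048,-649/1024,-81/128,-5/8,-1/2,0 } — -2599/4096
edge 14 of 15 (blue): { -1,-3/4,-11/16,-21/32,-41/64,-163/256,-325/512,-2599/4096 | -1299/2048,-649/1024,-81/128,-5/8,-1/2,0 } — -5197/8192
edge 15 of 15 (red): { -1,-3/4,-11/16,-21/32,-41/64,-163/256,-325/512,-2599/4096 | -5197/8192,-1299/2048,-649/1024,-81/128,-5/8,-1/2,0 } — -10395/16384

-10395/16384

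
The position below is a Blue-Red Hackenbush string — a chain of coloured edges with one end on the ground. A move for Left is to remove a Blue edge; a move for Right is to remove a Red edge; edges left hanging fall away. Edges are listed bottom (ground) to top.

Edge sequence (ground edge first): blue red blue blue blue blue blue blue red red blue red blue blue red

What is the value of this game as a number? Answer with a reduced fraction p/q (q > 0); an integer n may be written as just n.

edge 1 of 15 (blue): { 0 | ∅ } => 1
edge 2 of 15 (red): { 0 | 1 } => 1/2
edge 3 of 15 (blue): { 0; 1/2 | 1 } => 3/4
edge 4 of 15 (blue): { 0; 1/2; 3/4 | 1 } => 7/8
edge 5 of 15 (blue): { 0; 1/2; 3/4; 7/8 | 1 } => 15/16
edge 6 of 15 (blue): { 0; 1/2; 3/4; 7/8; 15/16 | 1 } => 31/32
edge 7 of 15 (blue): { 0; 1/2; 3/4; 7/8; 15/16; 31/32 | 1 } => 63/64
edge 8 of 15 (blue): { 0; 1/2; 3/4; 7/8; 15/16; 31/32; 63/64 | 1 } => 127/128
edge 9 of 15 (red): { 0; 1/2; 3/4; 7/8; 15/16; 31/32; 63/64 | 127/128; 1 } => 253/256
edge 10 of 15 (red): { 0; 1/2; 3/4; 7/8; 15/16; 31/32; 63/64 | 253/256; 127/128; 1 } => 505/512
edge 11 of 15 (blue): { 0; 1/2; 3/4; 7/8; 15/16; 31/32; 63/64; 505/512 | 253/256; 127/128; 1 } => 1011/1024
edge 12 of 15 (red): { 0; 1/2; 3/4; 7/8; 15/16; 31/32; 63/64; 505/512 | 1011/1024; 253/256; 127/128; 1 } => 2021/2048
edge 13 of 15 (blue): { 0; 1/2; 3/4; 7/8; 15/16; 31/32; 63/64; 505/512; 2021/2048 | 1011/1024; 253/256; 127/128; 1 } => 4043/4096
edge 14 of 15 (blue): { 0; 1/2; 3/4; 7/8; 15/16; 31/32; 63/64; 505/512; 2021/2048; 4043/4096 | 1011/1024; 253/256; 127/128; 1 } => 8087/8192
edge 15 of 15 (red): { 0; 1/2; 3/4; 7/8; 15/16; 31/32; 63/64; 505/512; 2021/2048; 4043/4096 | 8087/8192; 1011/1024; 253/256; 127/128; 1 } => 16173/16384

16173/16384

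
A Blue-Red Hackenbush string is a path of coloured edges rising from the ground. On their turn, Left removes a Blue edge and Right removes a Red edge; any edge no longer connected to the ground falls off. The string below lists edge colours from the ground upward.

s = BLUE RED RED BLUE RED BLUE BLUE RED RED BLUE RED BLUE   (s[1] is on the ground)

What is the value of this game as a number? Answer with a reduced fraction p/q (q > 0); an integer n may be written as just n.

Recurse on prefixes of the 12-edge string BLUE RED RED BLUE RED BLUE BLUE RED RED BLUE RED BLUE:
val(B) = { 0 | (no moves) } ⇒ 1
val(BR) = { 0 | 1 } ⇒ 1/2
val(BRR) = { 0 | 1/2, 1 } ⇒ 1/4
val(BRRB) = { 0, 1/4 | 1/2, 1 } ⇒ 3/8
val(BRRBR) = { 0, 1/4 | 3/8, 1/2, 1 } ⇒ 5/16
val(BRRBRB) = { 0, 1/4, 5/16 | 3/8, 1/2, 1 } ⇒ 11/32
val(BRRBRBB) = { 0, 1/4, 5/16, 11/32 | 3/8, 1/2, 1 } ⇒ 23/64
val(BRRBRBBR) = { 0, 1/4, 5/16, 11/32 | 23/64, 3/8, 1/2, 1 } ⇒ 45/128
val(BRRBRBBRR) = { 0, 1/4, 5/16, 11/32 | 45/128, 23/64, 3/8, 1/2, 1 } ⇒ 89/256
val(BRRBRBBRRB) = { 0, 1/4, 5/16, 11/32, 89/256 | 45/128, 23/64, 3/8, 1/2, 1 } ⇒ 179/512
val(BRRBRBBRRBR) = { 0, 1/4, 5/16, 11/32, 89/256 | 179/512, 45/128, 23/64, 3/8, 1/2, 1 } ⇒ 357/1024
val(BRRBRBBRRBRB) = { 0, 1/4, 5/16, 11/32, 89/256, 357/1024 | 179/512, 45/128, 23/64, 3/8, 1/2, 1 } ⇒ 715/2048

715/2048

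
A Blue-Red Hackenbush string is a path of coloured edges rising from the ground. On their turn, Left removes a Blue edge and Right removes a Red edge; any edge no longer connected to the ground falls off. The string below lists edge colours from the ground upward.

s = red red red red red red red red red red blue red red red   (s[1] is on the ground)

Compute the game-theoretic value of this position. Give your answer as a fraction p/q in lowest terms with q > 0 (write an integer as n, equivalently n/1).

-159/16

Prefix values for red red red red red red red red red red blue red red red via {L|R} + simplicity:
G_1 [r]  L=[]  R=[0]  ⇒ -1
G_2 [rr]  L=[]  R=[-1; 0]  ⇒ -2
G_3 [rrr]  L=[]  R=[-2; -1; 0]  ⇒ -3
G_4 [rrrr]  L=[]  R=[-3; -2; -1; 0]  ⇒ -4
G_5 [rrrrr]  L=[]  R=[-4; -3; -2; -1; 0]  ⇒ -5
G_6 [rrrrrr]  L=[]  R=[-5; -4; -3; -2; -1; 0]  ⇒ -6
G_7 [rrrrrrr]  L=[]  R=[-6; -5; -4; -3; -2; -1; 0]  ⇒ -7
G_8 [rrrrrrrr]  L=[]  R=[-7; -6; -5; -4; -3; -2; -1; 0]  ⇒ -8
G_9 [rrrrrrrrr]  L=[]  R=[-8; -7; -6; -5; -4; -3; -2; -1; 0]  ⇒ -9
G_10 [rrrrrrrrrr]  L=[]  R=[-9; -8; -7; -6; -5; -4; -3; -2; -1; 0]  ⇒ -10
G_11 [rrrrrrrrrrb]  L=[-10]  R=[-9; -8; -7; -6; -5; -4; -3; -2; -1; 0]  ⇒ -19/2
G_12 [rrrrrrrrrrbr]  L=[-10]  R=[-19/2; -9; -8; -7; -6; -5; -4; -3; -2; -1; 0]  ⇒ -39/4
G_13 [rrrrrrrrrrbrr]  L=[-10]  R=[-39/4; -19/2; -9; -8; -7; -6; -5; -4; -3; -2; -1; 0]  ⇒ -79/8
G_14 [rrrrrrrrrrbrrr]  L=[-10]  R=[-79/8; -39/4; -19/2; -9; -8; -7; -6; -5; -4; -3; -2; -1; 0]  ⇒ -159/16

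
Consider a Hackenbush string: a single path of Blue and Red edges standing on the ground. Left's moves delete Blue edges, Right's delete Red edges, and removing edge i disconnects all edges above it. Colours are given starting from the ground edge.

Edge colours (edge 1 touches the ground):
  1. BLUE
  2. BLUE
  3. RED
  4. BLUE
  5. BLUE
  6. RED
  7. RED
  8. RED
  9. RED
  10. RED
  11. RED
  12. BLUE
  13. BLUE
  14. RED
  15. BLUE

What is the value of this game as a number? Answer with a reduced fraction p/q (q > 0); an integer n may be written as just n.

Build G(s[:k]) for k = 1..15, string s = BLUE BLUE RED BLUE BLUE RED RED RED RED RED RED BLUE BLUE RED BLUE.
step 1: add BLUE to get B; options L={ 0 } R={ — } = 1
step 2: add BLUE to get BB; options L={ 0, 1 } R={ — } = 2
step 3: add RED to get BBR; options L={ 0, 1 } R={ 2 } = 3/2
step 4: add BLUE to get BBRB; options L={ 0, 1, 3/2 } R={ 2 } = 7/4
step 5: add BLUE to get BBRBB; options L={ 0, 1, 3/2, 7/4 } R={ 2 } = 15/8
step 6: add RED to get BBRBBR; options L={ 0, 1, 3/2, 7/4 } R={ 15/8, 2 } = 29/16
step 7: add RED to get BBRBBRR; options L={ 0, 1, 3/2, 7/4 } R={ 29/16, 15/8, 2 } = 57/32
step 8: add RED to get BBRBBRRR; options L={ 0, 1, 3/2, 7/4 } R={ 57/32, 29/16, 15/8, 2 } = 113/64
step 9: add RED to get BBRBBRRRR; options L={ 0, 1, 3/2, 7/4 } R={ 113/64, 57/32, 29/16, 15/8, 2 } = 225/128
step 10: add RED to get BBRBBRRRRR; options L={ 0, 1, 3/2, 7/4 } R={ 225/128, 113/64, 57/32, 29/16, 15/8, 2 } = 449/256
step 11: add RED to get BBRBBRRRRRR; options L={ 0, 1, 3/2, 7/4 } R={ 449/256, 225/128, 113/64, 57/32, 29/16, 15/8, 2 } = 897/512
step 12: add BLUE to get BBRBBRRRRRRB; options L={ 0, 1, 3/2, 7/4, 897/512 } R={ 449/256, 225/128, 113/64, 57/32, 29/16, 15/8, 2 } = 1795/1024
step 13: add BLUE to get BBRBBRRRRRRBB; options L={ 0, 1, 3/2, 7/4, 897/512, 1795/1024 } R={ 449/256, 225/128, 113/64, 57/32, 29/16, 15/8, 2 } = 3591/2048
step 14: add RED to get BBRBBRRRRRRBBR; options L={ 0, 1, 3/2, 7/4, 897/512, 1795/1024 } R={ 3591/2048, 449/256, 225/128, 113/64, 57/32, 29/16, 15/8, 2 } = 7181/4096
step 15: add BLUE to get BBRBBRRRRRRBBRB; options L={ 0, 1, 3/2, 7/4, 897/512, 1795/1024, 7181/4096 } R={ 3591/2048, 449/256, 225/128, 113/64, 57/32, 29/16, 15/8, 2 } = 14363/8192

14363/8192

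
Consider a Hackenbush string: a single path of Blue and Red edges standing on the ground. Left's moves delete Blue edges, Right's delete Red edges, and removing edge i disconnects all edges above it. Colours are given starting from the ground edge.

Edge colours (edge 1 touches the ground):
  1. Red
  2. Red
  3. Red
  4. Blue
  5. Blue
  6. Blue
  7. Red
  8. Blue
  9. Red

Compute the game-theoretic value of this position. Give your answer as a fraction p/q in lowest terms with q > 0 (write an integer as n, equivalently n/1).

-139/64

v_1 [R]  L=[none]  R=[0]  gives -1
v_2 [RR]  L=[none]  R=[-1, 0]  gives -2
v_3 [RRR]  L=[none]  R=[-2, -1, 0]  gives -3
v_4 [RRRB]  L=[-3]  R=[-2, -1, 0]  gives -5/2
v_5 [RRRBB]  L=[-3, -5/2]  R=[-2, -1, 0]  gives -9/4
v_6 [RRRBBB]  L=[-3, -5/2, -9/4]  R=[-2, -1, 0]  gives -17/8
v_7 [RRRBBBR]  L=[-3, -5/2, -9/4]  R=[-17/8, -2, -1, 0]  gives -35/16
v_8 [RRRBBBRB]  L=[-3, -5/2, -9/4, -35/16]  R=[-17/8, -2, -1, 0]  gives -69/32
v_9 [RRRBBBRBR]  L=[-3, -5/2, -9/4, -35/16]  R=[-69/32, -17/8, -2, -1, 0]  gives -139/64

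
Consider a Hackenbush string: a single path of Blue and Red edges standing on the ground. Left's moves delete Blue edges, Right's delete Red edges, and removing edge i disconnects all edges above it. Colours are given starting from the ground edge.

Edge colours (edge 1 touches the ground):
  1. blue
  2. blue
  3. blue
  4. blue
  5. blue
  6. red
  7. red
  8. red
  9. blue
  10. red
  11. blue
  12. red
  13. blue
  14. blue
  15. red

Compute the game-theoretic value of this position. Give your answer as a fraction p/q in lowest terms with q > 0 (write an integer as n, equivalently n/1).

4269/1024

edge 1 of 15 (blue): { 0 |  } gives 1
edge 2 of 15 (blue): { 0 1 |  } gives 2
edge 3 of 15 (blue): { 0 1 2 |  } gives 3
edge 4 of 15 (blue): { 0 1 2 3 |  } gives 4
edge 5 of 15 (blue): { 0 1 2 3 4 |  } gives 5
edge 6 of 15 (red): { 0 1 2 3 4 | 5 } gives 9/2
edge 7 of 15 (red): { 0 1 2 3 4 | 9/2 5 } gives 17/4
edge 8 of 15 (red): { 0 1 2 3 4 | 17/4 9/2 5 } gives 33/8
edge 9 of 15 (blue): { 0 1 2 3 4 33/8 | 17/4 9/2 5 } gives 67/16
edge 10 of 15 (red): { 0 1 2 3 4 33/8 | 67/16 17/4 9/2 5 } gives 133/32
edge 11 of 15 (blue): { 0 1 2 3 4 33/8 133/32 | 67/16 17/4 9/2 5 } gives 267/64
edge 12 of 15 (red): { 0 1 2 3 4 33/8 133/32 | 267/64 67/16 17/4 9/2 5 } gives 533/128
edge 13 of 15 (blue): { 0 1 2 3 4 33/8 133/32 533/128 | 267/64 67/16 17/4 9/2 5 } gives 1067/256
edge 14 of 15 (blue): { 0 1 2 3 4 33/8 133/32 533/128 1067/256 | 267/64 67/16 17/4 9/2 5 } gives 2135/512
edge 15 of 15 (red): { 0 1 2 3 4 33/8 133/32 533/128 1067/256 | 2135/512 267/64 67/16 17/4 9/2 5 } gives 4269/1024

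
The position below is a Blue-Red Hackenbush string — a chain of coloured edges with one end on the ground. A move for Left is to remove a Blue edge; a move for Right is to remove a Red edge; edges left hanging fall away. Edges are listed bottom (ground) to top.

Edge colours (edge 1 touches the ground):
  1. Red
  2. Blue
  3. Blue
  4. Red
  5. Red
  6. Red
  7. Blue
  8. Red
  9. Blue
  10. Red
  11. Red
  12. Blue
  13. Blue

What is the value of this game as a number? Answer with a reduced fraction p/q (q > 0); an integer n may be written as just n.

-1881/4096

1 of 13 · R · max L −∞ · min R 0 = -1
2 of 13 · RB · max L -1 · min R 0 = -1/2
3 of 13 · RBB · max L -1/2 · min R 0 = -1/4
4 of 13 · RBBR · max L -1/2 · min R -1/4 = -3/8
5 of 13 · RBBRR · max L -1/2 · min R -3/8 = -7/16
6 of 13 · RBBRRR · max L -1/2 · min R -7/16 = -15/32
7 of 13 · RBBRRRB · max L -15/32 · min R -7/16 = -29/64
8 of 13 · RBBRRRBR · max L -15/32 · min R -29/64 = -59/128
9 of 13 · RBBRRRBRB · max L -59/128 · min R -29/64 = -117/256
10 of 13 · RBBRRRBRBR · max L -59/128 · min R -117/256 = -235/512
11 of 13 · RBBRRRBRBRR · max L -59/128 · min R -235/512 = -471/1024
12 of 13 · RBBRRRBRBRRB · max L -471/1024 · min R -235/512 = -941/2048
13 of 13 · RBBRRRBRBRRBB · max L -941/2048 · min R -235/512 = -1881/4096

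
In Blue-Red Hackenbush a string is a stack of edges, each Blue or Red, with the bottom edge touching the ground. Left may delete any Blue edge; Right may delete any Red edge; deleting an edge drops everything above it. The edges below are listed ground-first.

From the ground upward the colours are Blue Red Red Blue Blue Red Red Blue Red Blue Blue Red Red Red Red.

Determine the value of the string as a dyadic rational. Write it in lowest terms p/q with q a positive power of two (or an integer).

B: Left { 0 }, Right { none } → simplest 1
BR: Left { 0 }, Right { 1 } → simplest 1/2
BRR: Left { 0 }, Right { 1/2,1 } → simplest 1/4
BRRB: Left { 0,1/4 }, Right { 1/2,1 } → simplest 3/8
BRRBB: Left { 0,1/4,3/8 }, Right { 1/2,1 } → simplest 7/16
BRRBBR: Left { 0,1/4,3/8 }, Right { 7/16,1/2,1 } → simplest 13/32
BRRBBRR: Left { 0,1/4,3/8 }, Right { 13/32,7/16,1/2,1 } → simplest 25/64
BRRBBRRB: Left { 0,1/4,3/8,25/64 }, Right { 13/32,7/16,1/2,1 } → simplest 51/128
BRRBBRRBR: Left { 0,1/4,3/8,25/64 }, Right { 51/128,13/32,7/16,1/2,1 } → simplest 101/256
BRRBBRRBRB: Left { 0,1/4,3/8,25/64,101/256 }, Right { 51/128,13/32,7/16,1/2,1 } → simplest 203/512
BRRBBRRBRBB: Left { 0,1/4,3/8,25/64,101/256,203/512 }, Right { 51/128,13/32,7/16,1/2,1 } → simplest 407/1024
BRRBBRRBRBBR: Left { 0,1/4,3/8,25/64,101/256,203/512 }, Right { 407/1024,51/128,13/32,7/16,1/2,1 } → simplest 813/2048
BRRBBRRBRBBRR: Left { 0,1/4,3/8,25/64,101/256,203/512 }, Right { 813/2048,407/1024,51/128,13/32,7/16,1/2,1 } → simplest 1625/4096
BRRBBRRBRBBRRR: Left { 0,1/4,3/8,25/64,101/256,203/512 }, Right { 1625/4096,813/2048,407/1024,51/128,13/32,7/16,1/2,1 } → simplest 3249/8192
BRRBBRRBRBBRRRR: Left { 0,1/4,3/8,25/64,101/256,203/512 }, Right { 3249/8192,1625/4096,813/2048,407/1024,51/128,13/32,7/16,1/2,1 } → simplest 6497/16384

6497/16384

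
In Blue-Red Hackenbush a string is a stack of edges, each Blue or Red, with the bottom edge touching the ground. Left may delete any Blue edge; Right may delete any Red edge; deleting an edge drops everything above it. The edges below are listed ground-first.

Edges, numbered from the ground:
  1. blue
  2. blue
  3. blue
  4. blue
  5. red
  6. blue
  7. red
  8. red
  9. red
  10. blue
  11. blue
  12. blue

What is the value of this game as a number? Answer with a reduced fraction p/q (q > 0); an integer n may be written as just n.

911/256

Prefix values for blue blue blue blue red blue red red red blue blue blue via {L|R} + simplicity:
step 1: add blue to get b; options L={ 0 } R={  } so 1
step 2: add blue to get bb; options L={ 0; 1 } R={  } so 2
step 3: add blue to get bbb; options L={ 0; 1; 2 } R={  } so 3
step 4: add blue to get bbbb; options L={ 0; 1; 2; 3 } R={  } so 4
step 5: add red to get bbbbr; options L={ 0; 1; 2; 3 } R={ 4 } so 7/2
step 6: add blue to get bbbbrb; options L={ 0; 1; 2; 3; 7/2 } R={ 4 } so 15/4
step 7: add red to get bbbbrbr; options L={ 0; 1; 2; 3; 7/2 } R={ 15/4; 4 } so 29/8
step 8: add red to get bbbbrbrr; options L={ 0; 1; 2; 3; 7/2 } R={ 29/8; 15/4; 4 } so 57/16
step 9: add red to get bbbbrbrrr; options L={ 0; 1; 2; 3; 7/2 } R={ 57/16; 29/8; 15/4; 4 } so 113/32
step 10: add blue to get bbbbrbrrrb; options L={ 0; 1; 2; 3; 7/2; 113/32 } R={ 57/16; 29/8; 15/4; 4 } so 227/64
step 11: add blue to get bbbbrbrrrbb; options L={ 0; 1; 2; 3; 7/2; 113/32; 227/64 } R={ 57/16; 29/8; 15/4; 4 } so 455/128
step 12: add blue to get bbbbrbrrrbbb; options L={ 0; 1; 2; 3; 7/2; 113/32; 227/64; 455/128 } R={ 57/16; 29/8; 15/4; 4 } so 911/256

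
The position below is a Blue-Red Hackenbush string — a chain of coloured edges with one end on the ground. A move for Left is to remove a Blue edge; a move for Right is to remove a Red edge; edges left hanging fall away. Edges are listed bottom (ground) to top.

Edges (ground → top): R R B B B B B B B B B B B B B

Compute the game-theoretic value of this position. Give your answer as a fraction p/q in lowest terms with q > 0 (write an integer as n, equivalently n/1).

-8193/8192

Recurse on prefixes of the 15-edge string R R B B B B B B B B B B B B B:
edge 1 of 15 (R): { — | 0 } = -1
edge 2 of 15 (R): { — | -1; 0 } = -2
edge 3 of 15 (B): { -2 | -1; 0 } = -3/2
edge 4 of 15 (B): { -2; -3/2 | -1; 0 } = -5/4
edge 5 of 15 (B): { -2; -3/2; -5/4 | -1; 0 } = -9/8
edge 6 of 15 (B): { -2; -3/2; -5/4; -9/8 | -1; 0 } = -17/16
edge 7 of 15 (B): { -2; -3/2; -5/4; -9/8; -17/16 | -1; 0 } = -33/32
edge 8 of 15 (B): { -2; -3/2; -5/4; -9/8; -17/16; -33/32 | -1; 0 } = -65/64
edge 9 of 15 (B): { -2; -3/2; -5/4; -9/8; -17/16; -33/32; -65/64 | -1; 0 } = -129/128
edge 10 of 15 (B): { -2; -3/2; -5/4; -9/8; -17/16; -33/32; -65/64; -129/128 | -1; 0 } = -257/256
edge 11 of 15 (B): { -2; -3/2; -5/4; -9/8; -17/16; -33/32; -65/64; -129/128; -257/256 | -1; 0 } = -513/512
edge 12 of 15 (B): { -2; -3/2; -5/4; -9/8; -17/16; -33/32; -65/64; -129/128; -257/256; -513/512 | -1; 0 } = -1025/1024
edge 13 of 15 (B): { -2; -3/2; -5/4; -9/8; -17/16; -33/32; -65/64; -129/128; -257/256; -513/512; -1025/1024 | -1; 0 } = -2049/2048
edge 14 of 15 (B): { -2; -3/2; -5/4; -9/8; -17/16; -33/32; -65/64; -129/128; -257/256; -513/512; -1025/1024; -2049/2048 | -1; 0 } = -4097/4096
edge 15 of 15 (B): { -2; -3/2; -5/4; -9/8; -17/16; -33/32; -65/64; -129/128; -257/256; -513/512; -1025/1024; -2049/2048; -4097/4096 | -1; 0 } = -8193/8192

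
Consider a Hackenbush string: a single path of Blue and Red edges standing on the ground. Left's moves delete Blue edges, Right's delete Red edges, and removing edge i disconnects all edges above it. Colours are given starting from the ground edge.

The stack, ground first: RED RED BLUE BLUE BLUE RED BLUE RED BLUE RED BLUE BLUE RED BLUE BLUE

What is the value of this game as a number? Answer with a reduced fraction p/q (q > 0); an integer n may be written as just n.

Build val(s[:k]) for k = 1..15, string s = RED RED BLUE BLUE BLUE RED BLUE RED BLUE RED BLUE BLUE RED BLUE BLUE.
1 of 15 · R · max L −∞ · min R 0 → -1
2 of 15 · RR · max L −∞ · min R -1 → -2
3 of 15 · RRB · max L -2 · min R -1 → -3/2
4 of 15 · RRBB · max L -3/2 · min R -1 → -5/4
5 of 15 · RRBBB · max L -5/4 · min R -1 → -9/8
6 of 15 · RRBBBR · max L -5/4 · min R -9/8 → -19/16
7 of 15 · RRBBBRB · max L -19/16 · min R -9/8 → -37/32
8 of 15 · RRBBBRBR · max L -19/16 · min R -37/32 → -75/64
9 of 15 · RRBBBRBRB · max L -75/64 · min R -37/32 → -149/128
10 of 15 · RRBBBRBRBR · max L -75/64 · min R -149/128 → -299/256
11 of 15 · RRBBBRBRBRB · max L -299/256 · min R -149/128 → -597/512
12 of 15 · RRBBBRBRBRBB · max L -597/512 · min R -149/128 → -1193/1024
13 of 15 · RRBBBRBRBRBBR · max L -597/512 · min R -1193/1024 → -2387/2048
14 of 15 · RRBBBRBRBRBBRB · max L -2387/2048 · min R -1193/1024 → -4773/4096
15 of 15 · RRBBBRBRBRBBRBB · max L -4773/4096 · min R -1193/1024 → -9545/8192

-9545/8192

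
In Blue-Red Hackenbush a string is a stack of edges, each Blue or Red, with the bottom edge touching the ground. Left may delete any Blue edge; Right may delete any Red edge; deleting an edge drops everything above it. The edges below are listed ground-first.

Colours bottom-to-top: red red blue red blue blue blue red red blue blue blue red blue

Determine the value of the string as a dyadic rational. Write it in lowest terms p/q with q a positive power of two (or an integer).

val(r) = {  | 0 } => -1
val(rr) = {  | -1,0 } => -2
val(rrb) = { -2 | -1,0 } => -3/2
val(rrbr) = { -2 | -3/2,-1,0 } => -7/4
val(rrbrb) = { -2,-7/4 | -3/2,-1,0 } => -13/8
val(rrbrbb) = { -2,-7/4,-13/8 | -3/2,-1,0 } => -25/16
val(rrbrbbb) = { -2,-7/4,-13/8,-25/16 | -3/2,-1,0 } => -49/32
val(rrbrbbbr) = { -2,-7/4,-13/8,-25/16 | -49/32,-3/2,-1,0 } => -99/64
val(rrbrbbbrr) = { -2,-7/4,-13/8,-25/16 | -99/64,-49/32,-3/2,-1,0 } => -199/128
val(rrbrbbbrrb) = { -2,-7/4,-13/8,-25/16,-199/128 | -99/64,-49/32,-3/2,-1,0 } => -397/256
val(rrbrbbbrrbb) = { -2,-7/4,-13/8,-25/16,-199/128,-397/256 | -99/64,-49/32,-3/2,-1,0 } => -793/512
val(rrbrbbbrrbbb) = { -2,-7/4,-13/8,-25/16,-199/128,-397/256,-793/512 | -99/64,-49/32,-3/2,-1,0 } => -1585/1024
val(rrbrbbbrrbbbr) = { -2,-7/4,-13/8,-25/16,-199/128,-397/256,-793/512 | -1585/1024,-99/64,-49/32,-3/2,-1,0 } => -3171/2048
val(rrbrbbbrrbbbrb) = { -2,-7/4,-13/8,-25/16,-199/128,-397/256,-793/512,-3171/2048 | -1585/1024,-99/64,-49/32,-3/2,-1,0 } => -6341/4096

-6341/4096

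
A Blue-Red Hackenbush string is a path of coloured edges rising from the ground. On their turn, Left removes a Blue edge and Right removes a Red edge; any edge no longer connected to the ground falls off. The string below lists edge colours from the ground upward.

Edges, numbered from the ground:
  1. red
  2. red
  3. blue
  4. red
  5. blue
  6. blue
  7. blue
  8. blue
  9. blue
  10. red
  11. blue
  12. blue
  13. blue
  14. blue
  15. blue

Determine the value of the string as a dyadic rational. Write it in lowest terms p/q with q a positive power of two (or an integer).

Prefix values for red red blue red blue blue blue blue blue red blue blue blue blue blue via {L|R} + simplicity:
1 of 15 · r · max L −∞ · min R 0 = -1
2 of 15 · rr · max L −∞ · min R -1 = -2
3 of 15 · rrb · max L -2 · min R -1 = -3/2
4 of 15 · rrbr · max L -2 · min R -3/2 = -7/4
5 of 15 · rrbrb · max L -7/4 · min R -3/2 = -13/8
6 of 15 · rrbrbb · max L -13/8 · min R -3/2 = -25/16
7 of 15 · rrbrbbb · max L -25/16 · min R -3/2 = -49/32
8 of 15 · rrbrbbbb · max L -49/32 · min R -3/2 = -97/64
9 of 15 · rrbrbbbbb · max L -97/64 · min R -3/2 = -193/128
10 of 15 · rrbrbbbbbr · max L -97/64 · min R -193/128 = -387/256
11 of 15 · rrbrbbbbbrb · max L -387/256 · min R -193/128 = -773/512
12 of 15 · rrbrbbbbbrbb · max L -773/512 · min R -193/128 = -1545/1024
13 of 15 · rrbrbbbbbrbbb · max L -1545/1024 · min R -193/128 = -3089/2048
14 of 15 · rrbrbbbbbrbbbb · max L -3089/2048 · min R -193/128 = -6177/4096
15 of 15 · rrbrbbbbbrbbbbb · max L -6177/4096 · min R -193/128 = -12353/8192

-12353/8192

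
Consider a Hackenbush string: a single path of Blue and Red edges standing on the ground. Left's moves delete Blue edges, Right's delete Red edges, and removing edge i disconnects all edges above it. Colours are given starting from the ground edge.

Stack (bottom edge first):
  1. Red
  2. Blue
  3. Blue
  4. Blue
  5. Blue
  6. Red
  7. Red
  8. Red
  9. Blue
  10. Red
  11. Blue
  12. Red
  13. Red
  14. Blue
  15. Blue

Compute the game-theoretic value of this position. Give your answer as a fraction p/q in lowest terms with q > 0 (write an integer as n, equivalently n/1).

G(R) = {  | 0 } -> -1
G(RB) = { -1 | 0 } -> -1/2
G(RBB) = { -1 -1/2 | 0 } -> -1/4
G(RBBB) = { -1 -1/2 -1/4 | 0 } -> -1/8
G(RBBBB) = { -1 -1/2 -1/4 -1/8 | 0 } -> -1/16
G(RBBBBR) = { -1 -1/2 -1/4 -1/8 | -1/16 0 } -> -3/32
G(RBBBBRR) = { -1 -1/2 -1/4 -1/8 | -3/32 -1/16 0 } -> -7/64
G(RBBBBRRR) = { -1 -1/2 -1/4 -1/8 | -7/64 -3/32 -1/16 0 } -> -15/128
G(RBBBBRRRB) = { -1 -1/2 -1/4 -1/8 -15/128 | -7/64 -3/32 -1/16 0 } -> -29/256
G(RBBBBRRRBR) = { -1 -1/2 -1/4 -1/8 -15/128 | -29/256 -7/64 -3/32 -1/16 0 } -> -59/512
G(RBBBBRRRBRB) = { -1 -1/2 -1/4 -1/8 -15/128 -59/512 | -29/256 -7/64 -3/32 -1/16 0 } -> -117/1024
G(RBBBBRRRBRBR) = { -1 -1/2 -1/4 -1/8 -15/128 -59/512 | -117/1024 -29/256 -7/64 -3/32 -1/16 0 } -> -235/2048
G(RBBBBRRRBRBRR) = { -1 -1/2 -1/4 -1/8 -15/128 -59/512 | -235/2048 -117/1024 -29/256 -7/64 -3/32 -1/16 0 } -> -471/4096
G(RBBBBRRRBRBRRB) = { -1 -1/2 -1/4 -1/8 -15/128 -59/512 -471/4096 | -235/2048 -117/1024 -29/256 -7/64 -3/32 -1/16 0 } -> -941/8192
G(RBBBBRRRBRBRRBB) = { -1 -1/2 -1/4 -1/8 -15/128 -59/512 -471/4096 -941/8192 | -235/2048 -117/1024 -29/256 -7/64 -3/32 -1/16 0 } -> -1881/16384

-1881/16384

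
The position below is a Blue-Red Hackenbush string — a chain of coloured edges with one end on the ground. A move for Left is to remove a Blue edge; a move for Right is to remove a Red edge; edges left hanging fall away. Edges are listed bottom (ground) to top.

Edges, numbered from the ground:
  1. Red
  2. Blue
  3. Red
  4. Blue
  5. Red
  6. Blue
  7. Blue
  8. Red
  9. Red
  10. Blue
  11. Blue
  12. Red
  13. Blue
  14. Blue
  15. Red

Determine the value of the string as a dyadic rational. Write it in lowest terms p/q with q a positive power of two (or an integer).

v(R) = {  | 0 } -> -1
v(RB) = { -1 | 0 } -> -1/2
v(RBR) = { -1 | -1/2, 0 } -> -3/4
v(RBRB) = { -1, -3/4 | -1/2, 0 } -> -5/8
v(RBRBR) = { -1, -3/4 | -5/8, -1/2, 0 } -> -11/16
v(RBRBRB) = { -1, -3/4, -11/16 | -5/8, -1/2, 0 } -> -21/32
v(RBRBRBB) = { -1, -3/4, -11/16, -21/32 | -5/8, -1/2, 0 } -> -41/64
v(RBRBRBBR) = { -1, -3/4, -11/16, -21/32 | -41/64, -5/8, -1/2, 0 } -> -83/128
v(RBRBRBBRR) = { -1, -3/4, -11/16, -21/32 | -83/128, -41/64, -5/8, -1/2, 0 } -> -167/256
v(RBRBRBBRRB) = { -1, -3/4, -11/16, -21/32, -167/256 | -83/128, -41/64, -5/8, -1/2, 0 } -> -333/512
v(RBRBRBBRRBB) = { -1, -3/4, -11/16, -21/32, -167/256, -333/512 | -83/128, -41/64, -5/8, -1/2, 0 } -> -665/1024
v(RBRBRBBRRBBR) = { -1, -3/4, -11/16, -21/32, -167/256, -333/512 | -665/1024, -83/128, -41/64, -5/8, -1/2, 0 } -> -1331/2048
v(RBRBRBBRRBBRB) = { -1, -3/4, -11/16, -21/32, -167/256, -333/512, -1331/2048 | -665/1024, -83/128, -41/64, -5/8, -1/2, 0 } -> -2661/4096
v(RBRBRBBRRBBRBB) = { -1, -3/4, -11/16, -21/32, -167/256, -333/512, -1331/2048, -2661/4096 | -665/1024, -83/128, -41/64, -5/8, -1/2, 0 } -> -5321/8192
v(RBRBRBBRRBBRBBR) = { -1, -3/4, -11/16, -21/32, -167/256, -333/512, -1331/2048, -2661/4096 | -5321/8192, -665/1024, -83/128, -41/64, -5/8, -1/2, 0 } -> -10643/16384

-10643/16384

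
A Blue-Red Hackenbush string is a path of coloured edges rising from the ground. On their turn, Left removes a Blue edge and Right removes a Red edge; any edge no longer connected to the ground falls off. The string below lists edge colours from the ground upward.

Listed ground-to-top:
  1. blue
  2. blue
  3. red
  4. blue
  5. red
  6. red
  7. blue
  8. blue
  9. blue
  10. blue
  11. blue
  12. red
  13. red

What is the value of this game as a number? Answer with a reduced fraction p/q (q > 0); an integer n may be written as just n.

Build g(s[:k]) for k = 1..13, string s = blue blue red blue red red blue blue blue blue blue red red.
1 of 13 · b · max L 0 · min R +∞ so 1
2 of 13 · bb · max L 1 · min R +∞ so 2
3 of 13 · bbr · max L 1 · min R 2 so 3/2
4 of 13 · bbrb · max L 3/2 · min R 2 so 7/4
5 of 13 · bbrbr · max L 3/2 · min R 7/4 so 13/8
6 of 13 · bbrbrr · max L 3/2 · min R 13/8 so 25/16
7 of 13 · bbrbrrb · max L 25/16 · min R 13/8 so 51/32
8 of 13 · bbrbrrbb · max L 51/32 · min R 13/8 so 103/64
9 of 13 · bbrbrrbbb · max L 103/64 · min R 13/8 so 207/128
10 of 13 · bbrbrrbbbb · max L 207/128 · min R 13/8 so 415/256
11 of 13 · bbrbrrbbbbb · max L 415/256 · min R 13/8 so 831/512
12 of 13 · bbrbrrbbbbbr · max L 415/256 · min R 831/512 so 1661/1024
13 of 13 · bbrbrrbbbbbrr · max L 415/256 · min R 1661/1024 so 3321/2048

3321/2048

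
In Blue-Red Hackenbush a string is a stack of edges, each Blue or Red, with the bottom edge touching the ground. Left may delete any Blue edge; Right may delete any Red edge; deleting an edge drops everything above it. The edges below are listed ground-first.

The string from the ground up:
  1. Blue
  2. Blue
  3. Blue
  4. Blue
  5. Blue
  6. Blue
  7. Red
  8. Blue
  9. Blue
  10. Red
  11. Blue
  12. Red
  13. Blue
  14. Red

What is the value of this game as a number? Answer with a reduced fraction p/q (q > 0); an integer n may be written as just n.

1493/256

Build value(s[:k]) for k = 1..14, string s = Blue Blue Blue Blue Blue Blue Red Blue Blue Red Blue Red Blue Red.
B: Left { 0 }, Right { (no moves) } -> simplest 1
BB: Left { 0 1 }, Right { (no moves) } -> simplest 2
BBB: Left { 0 1 2 }, Right { (no moves) } -> simplest 3
BBBB: Left { 0 1 2 3 }, Right { (no moves) } -> simplest 4
BBBBB: Left { 0 1 2 3 4 }, Right { (no moves) } -> simplest 5
BBBBBB: Left { 0 1 2 3 4 5 }, Right { (no moves) } -> simplest 6
BBBBBBR: Left { 0 1 2 3 4 5 }, Right { 6 } -> simplest 11/2
BBBBBBRB: Left { 0 1 2 3 4 5 11/2 }, Right { 6 } -> simplest 23/4
BBBBBBRBB: Left { 0 1 2 3 4 5 11/2 23/4 }, Right { 6 } -> simplest 47/8
BBBBBBRBBR: Left { 0 1 2 3 4 5 11/2 23/4 }, Right { 47/8 6 } -> simplest 93/16
BBBBBBRBBRB: Left { 0 1 2 3 4 5 11/2 23/4 93/16 }, Right { 47/8 6 } -> simplest 187/32
BBBBBBRBBRBR: Left { 0 1 2 3 4 5 11/2 23/4 93/16 }, Right { 187/32 47/8 6 } -> simplest 373/64
BBBBBBRBBRBRB: Left { 0 1 2 3 4 5 11/2 23/4 93/16 373/64 }, Right { 187/32 47/8 6 } -> simplest 747/128
BBBBBBRBBRBRBR: Left { 0 1 2 3 4 5 11/2 23/4 93/16 373/64 }, Right { 747/128 187/32 47/8 6 } -> simplest 1493/256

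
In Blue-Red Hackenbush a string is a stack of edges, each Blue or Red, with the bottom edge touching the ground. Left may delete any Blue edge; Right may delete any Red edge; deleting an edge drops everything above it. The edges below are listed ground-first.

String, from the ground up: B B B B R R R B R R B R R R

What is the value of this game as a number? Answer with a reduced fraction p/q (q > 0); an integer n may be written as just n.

edge 1 of 14 (B): { 0 | ∅ } = 1
edge 2 of 14 (B): { 0, 1 | ∅ } = 2
edge 3 of 14 (B): { 0, 1, 2 | ∅ } = 3
edge 4 of 14 (B): { 0, 1, 2, 3 | ∅ } = 4
edge 5 of 14 (R): { 0, 1, 2, 3 | 4 } = 7/2
edge 6 of 14 (R): { 0, 1, 2, 3 | 7/2, 4 } = 13/4
edge 7 of 14 (R): { 0, 1, 2, 3 | 13/4, 7/2, 4 } = 25/8
edge 8 of 14 (B): { 0, 1, 2, 3, 25/8 | 13/4, 7/2, 4 } = 51/16
edge 9 of 14 (R): { 0, 1, 2, 3, 25/8 | 51/16, 13/4, 7/2, 4 } = 101/32
edge 10 of 14 (R): { 0, 1, 2, 3, 25/8 | 101/32, 51/16, 13/4, 7/2, 4 } = 201/64
edge 11 of 14 (B): { 0, 1, 2, 3, 25/8, 201/64 | 101/32, 51/16, 13/4, 7/2, 4 } = 403/128
edge 12 of 14 (R): { 0, 1, 2, 3, 25/8, 201/64 | 403/128, 101/32, 51/16, 13/4, 7/2, 4 } = 805/256
edge 13 of 14 (R): { 0, 1, 2, 3, 25/8, 201/64 | 805/256, 403/128, 101/32, 51/16, 13/4, 7/2, 4 } = 1609/512
edge 14 of 14 (R): { 0, 1, 2, 3, 25/8, 201/64 | 1609/512, 805/256, 403/128, 101/32, 51/16, 13/4, 7/2, 4 } = 3217/1024

3217/1024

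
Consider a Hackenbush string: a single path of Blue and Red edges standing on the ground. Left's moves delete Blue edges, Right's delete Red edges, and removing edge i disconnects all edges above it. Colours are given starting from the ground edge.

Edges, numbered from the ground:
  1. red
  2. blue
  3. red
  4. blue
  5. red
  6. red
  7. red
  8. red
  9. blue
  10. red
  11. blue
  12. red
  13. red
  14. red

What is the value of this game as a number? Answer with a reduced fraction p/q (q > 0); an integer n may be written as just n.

-6063/8192

Recurse on prefixes of the 14-edge string red blue red blue red red red red blue red blue red red red:
r: Left { ∅ }, Right { 0 } = simplest -1
rb: Left { -1 }, Right { 0 } = simplest -1/2
rbr: Left { -1 }, Right { -1/2 0 } = simplest -3/4
rbrb: Left { -1 -3/4 }, Right { -1/2 0 } = simplest -5/8
rbrbr: Left { -1 -3/4 }, Right { -5/8 -1/2 0 } = simplest -11/16
rbrbrr: Left { -1 -3/4 }, Right { -11/16 -5/8 -1/2 0 } = simplest -23/32
rbrbrrr: Left { -1 -3/4 }, Right { -23/32 -11/16 -5/8 -1/2 0 } = simplest -47/64
rbrbrrrr: Left { -1 -3/4 }, Right { -47/64 -23/32 -11/16 -5/8 -1/2 0 } = simplest -95/128
rbrbrrrrb: Left { -1 -3/4 -95/128 }, Right { -47/64 -23/32 -11/16 -5/8 -1/2 0 } = simplest -189/256
rbrbrrrrbr: Left { -1 -3/4 -95/128 }, Right { -189/256 -47/64 -23/32 -11/16 -5/8 -1/2 0 } = simplest -379/512
rbrbrrrrbrb: Left { -1 -3/4 -95/128 -379/512 }, Right { -189/256 -47/64 -23/32 -11/16 -5/8 -1/2 0 } = simplest -757/1024
rbrbrrrrbrbr: Left { -1 -3/4 -95/128 -379/512 }, Right { -757/1024 -189/256 -47/64 -23/32 -11/16 -5/8 -1/2 0 } = simplest -1515/2048
rbrbrrrrbrbrr: Left { -1 -3/4 -95/128 -379/512 }, Right { -1515/2048 -757/1024 -189/256 -47/64 -23/32 -11/16 -5/8 -1/2 0 } = simplest -3031/4096
rbrbrrrrbrbrrr: Left { -1 -3/4 -95/128 -379/512 }, Right { -3031/4096 -1515/2048 -757/1024 -189/256 -47/64 -23/32 -11/16 -5/8 -1/2 0 } = simplest -6063/8192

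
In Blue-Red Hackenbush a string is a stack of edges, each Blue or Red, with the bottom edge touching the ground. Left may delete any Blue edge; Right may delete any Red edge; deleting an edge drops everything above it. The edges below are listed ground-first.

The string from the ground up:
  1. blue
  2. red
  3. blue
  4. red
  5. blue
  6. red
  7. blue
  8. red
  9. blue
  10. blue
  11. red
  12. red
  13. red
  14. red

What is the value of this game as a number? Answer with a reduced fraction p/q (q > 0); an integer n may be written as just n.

Prefix values for blue red blue red blue red blue red blue blue red red red red via {L|R} + simplicity:
v_1 [b]  L=[0]  R=[∅]  => 1
v_2 [br]  L=[0]  R=[1]  => 1/2
v_3 [brb]  L=[0,1/2]  R=[1]  => 3/4
v_4 [brbr]  L=[0,1/2]  R=[3/4,1]  => 5/8
v_5 [brbrb]  L=[0,1/2,5/8]  R=[3/4,1]  => 11/16
v_6 [brbrbr]  L=[0,1/2,5/8]  R=[11/16,3/4,1]  => 21/32
v_7 [brbrbrb]  L=[0,1/2,5/8,21/32]  R=[11/16,3/4,1]  => 43/64
v_8 [brbrbrbr]  L=[0,1/2,5/8,21/32]  R=[43/64,11/16,3/4,1]  => 85/128
v_9 [brbrbrbrb]  L=[0,1/2,5/8,21/32,85/128]  R=[43/64,11/16,3/4,1]  => 171/256
v_10 [brbrbrbrbb]  L=[0,1/2,5/8,21/32,85/128,171/256]  R=[43/64,11/16,3/4,1]  => 343/512
v_11 [brbrbrbrbbr]  L=[0,1/2,5/8,21/32,85/128,171/256]  R=[343/512,43/64,11/16,3/4,1]  => 685/1024
v_12 [brbrbrbrbbrr]  L=[0,1/2,5/8,21/32,85/128,171/256]  R=[685/1024,343/512,43/64,11/16,3/4,1]  => 1369/2048
v_13 [brbrbrbrbbrrr]  L=[0,1/2,5/8,21/32,85/128,171/256]  R=[1369/2048,685/1024,343/512,43/64,11/16,3/4,1]  => 2737/4096
v_14 [brbrbrbrbbrrrr]  L=[0,1/2,5/8,21/32,85/128,171/256]  R=[2737/4096,1369/2048,685/1024,343/512,43/64,11/16,3/4,1]  => 5473/8192

5473/8192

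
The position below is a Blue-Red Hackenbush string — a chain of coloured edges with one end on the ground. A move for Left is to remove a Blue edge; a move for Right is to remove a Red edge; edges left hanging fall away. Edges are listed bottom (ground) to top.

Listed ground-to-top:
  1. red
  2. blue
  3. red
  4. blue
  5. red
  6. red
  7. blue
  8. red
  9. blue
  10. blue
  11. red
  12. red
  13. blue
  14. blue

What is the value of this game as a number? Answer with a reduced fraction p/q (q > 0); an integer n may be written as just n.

Prefix values for red blue red blue red red blue red blue blue red red blue blue via {L|R} + simplicity:
value_1 [r]  L=[—]  R=[0]  so -1
value_2 [rb]  L=[-1]  R=[0]  so -1/2
value_3 [rbr]  L=[-1]  R=[-1/2 0]  so -3/4
value_4 [rbrb]  L=[-1 -3/4]  R=[-1/2 0]  so -5/8
value_5 [rbrbr]  L=[-1 -3/4]  R=[-5/8 -1/2 0]  so -11/16
value_6 [rbrbrr]  L=[-1 -3/4]  R=[-11/16 -5/8 -1/2 0]  so -23/32
value_7 [rbrbrrb]  L=[-1 -3/4 -23/32]  R=[-11/16 -5/8 -1/2 0]  so -45/64
value_8 [rbrbrrbr]  L=[-1 -3/4 -23/32]  R=[-45/64 -11/16 -5/8 -1/2 0]  so -91/128
value_9 [rbrbrrbrb]  L=[-1 -3/4 -23/32 -91/128]  R=[-45/64 -11/16 -5/8 -1/2 0]  so -181/256
value_10 [rbrbrrbrbb]  L=[-1 -3/4 -23/32 -91/128 -181/256]  R=[-45/64 -11/16 -5/8 -1/2 0]  so -361/512
value_11 [rbrbrrbrbbr]  L=[-1 -3/4 -23/32 -91/128 -181/256]  R=[-361/512 -45/64 -11/16 -5/8 -1/2 0]  so -723/1024
value_12 [rbrbrrbrbbrr]  L=[-1 -3/4 -23/32 -91/128 -181/256]  R=[-723/1024 -361/512 -45/64 -11/16 -5/8 -1/2 0]  so -1447/2048
value_13 [rbrbrrbrbbrrb]  L=[-1 -3/4 -23/32 -91/128 -181/256 -1447/2048]  R=[-723/1024 -361/512 -45/64 -11/16 -5/8 -1/2 0]  so -2893/4096
value_14 [rbrbrrbrbbrrbb]  L=[-1 -3/4 -23/32 -91/128 -181/256 -1447/2048 -2893/4096]  R=[-723/1024 -361/512 -45/64 -11/16 -5/8 -1/2 0]  so -5785/8192

-5785/8192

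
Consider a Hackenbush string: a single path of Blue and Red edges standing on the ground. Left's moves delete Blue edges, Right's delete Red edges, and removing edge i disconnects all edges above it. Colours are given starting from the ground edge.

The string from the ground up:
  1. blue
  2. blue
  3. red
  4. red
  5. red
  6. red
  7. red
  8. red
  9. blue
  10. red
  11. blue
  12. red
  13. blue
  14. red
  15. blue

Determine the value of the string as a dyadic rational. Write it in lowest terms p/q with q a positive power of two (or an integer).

g_1 [b]  L=[0]  R=[(no moves)]  ⇒ 1
g_2 [bb]  L=[0,1]  R=[(no moves)]  ⇒ 2
g_3 [bbr]  L=[0,1]  R=[2]  ⇒ 3/2
g_4 [bbrr]  L=[0,1]  R=[3/2,2]  ⇒ 5/4
g_5 [bbrrr]  L=[0,1]  R=[5/4,3/2,2]  ⇒ 9/8
g_6 [bbrrrr]  L=[0,1]  R=[9/8,5/4,3/2,2]  ⇒ 17/16
g_7 [bbrrrrr]  L=[0,1]  R=[17/16,9/8,5/4,3/2,2]  ⇒ 33/32
g_8 [bbrrrrrr]  L=[0,1]  R=[33/32,17/16,9/8,5/4,3/2,2]  ⇒ 65/64
g_9 [bbrrrrrrb]  L=[0,1,65/64]  R=[33/32,17/16,9/8,5/4,3/2,2]  ⇒ 131/128
g_10 [bbrrrrrrbr]  L=[0,1,65/64]  R=[131/128,33/32,17/16,9/8,5/4,3/2,2]  ⇒ 261/256
g_11 [bbrrrrrrbrb]  L=[0,1,65/64,261/256]  R=[131/128,33/32,17/16,9/8,5/4,3/2,2]  ⇒ 523/512
g_12 [bbrrrrrrbrbr]  L=[0,1,65/64,261/256]  R=[523/512,131/128,33/32,17/16,9/8,5/4,3/2,2]  ⇒ 1045/1024
g_13 [bbrrrrrrbrbrb]  L=[0,1,65/64,261/256,1045/1024]  R=[523/512,131/128,33/32,17/16,9/8,5/4,3/2,2]  ⇒ 2091/2048
g_14 [bbrrrrrrbrbrbr]  L=[0,1,65/64,261/256,1045/1024]  R=[2091/2048,523/512,131/128,33/32,17/16,9/8,5/4,3/2,2]  ⇒ 4181/4096
g_15 [bbrrrrrrbrbrbrb]  L=[0,1,65/64,261/256,1045/1024,4181/4096]  R=[2091/2048,523/512,131/128,33/32,17/16,9/8,5/4,3/2,2]  ⇒ 8363/8192

8363/8192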